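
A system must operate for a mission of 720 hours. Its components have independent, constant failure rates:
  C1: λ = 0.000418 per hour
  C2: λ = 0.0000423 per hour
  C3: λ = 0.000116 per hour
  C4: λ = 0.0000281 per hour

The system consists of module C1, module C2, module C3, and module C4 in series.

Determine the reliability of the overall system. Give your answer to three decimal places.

R(C1) = exp(−0.000418 × 720) = 0.74011
R(C2) = exp(−0.0000423 × 720) = 0.97000
R(C3) = exp(−0.000116 × 720) = 0.91987
R(C4) = exp(−0.0000281 × 720) = 0.97997
Series (C1, C2, C3, and C4): 0.74011 × 0.97000 × 0.91987 × 0.97997 = 0.647

0.647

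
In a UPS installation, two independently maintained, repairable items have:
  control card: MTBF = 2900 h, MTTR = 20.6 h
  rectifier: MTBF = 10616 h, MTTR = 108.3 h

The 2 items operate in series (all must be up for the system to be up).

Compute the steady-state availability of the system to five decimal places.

A(control card) = MTBF/(MTBF+MTTR) = 2900/(2900+20.6) = 0.992947
A(rectifier) = MTBF/(MTBF+MTTR) = 10616/(10616+108.3) = 0.989901
Series availability: 0.992947 × 0.989901 = 0.98292

0.98292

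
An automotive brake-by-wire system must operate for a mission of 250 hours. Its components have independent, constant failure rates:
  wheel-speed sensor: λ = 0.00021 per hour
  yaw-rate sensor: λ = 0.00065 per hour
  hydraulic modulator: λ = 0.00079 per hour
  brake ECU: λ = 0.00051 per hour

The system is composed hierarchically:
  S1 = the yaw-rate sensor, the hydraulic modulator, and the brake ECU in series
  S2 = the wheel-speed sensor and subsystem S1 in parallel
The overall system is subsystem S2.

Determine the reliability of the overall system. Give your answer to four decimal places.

0.9803

R(wheel-speed sensor) = exp(−0.00021 × 250) = 0.948854
R(yaw-rate sensor) = exp(−0.00065 × 250) = 0.850016
R(hydraulic modulator) = exp(−0.00079 × 250) = 0.820780
R(brake ECU) = exp(−0.00051 × 250) = 0.880293
Series (yaw-rate sensor, hydraulic modulator, and brake ECU): 0.850016 × 0.820780 × 0.880293 = 0.614159
Parallel (wheel-speed sensor and [0.614159]): 1 − (1 − 0.948854)(1 − 0.614159) = 0.9803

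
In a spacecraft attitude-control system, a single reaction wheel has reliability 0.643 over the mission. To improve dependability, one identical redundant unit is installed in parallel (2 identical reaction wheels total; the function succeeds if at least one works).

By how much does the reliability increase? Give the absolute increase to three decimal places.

R_before = 0.643
R_after = 1 − (1 − 0.643)^2 = 0.873
ΔR = 0.873 − 0.643 = 0.230

0.230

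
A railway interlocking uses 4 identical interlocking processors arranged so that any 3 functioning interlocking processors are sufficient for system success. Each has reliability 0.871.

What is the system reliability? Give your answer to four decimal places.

R = Σ_{i=3}^{4} C(4,i) p^i (1−p)^{4−i} with p = 0.871
C(4,3)·0.871^3·0.129^1 = 0.340961
C(4,4)·0.871^4·0.129^0 = 0.575536
Sum = 0.9165

0.9165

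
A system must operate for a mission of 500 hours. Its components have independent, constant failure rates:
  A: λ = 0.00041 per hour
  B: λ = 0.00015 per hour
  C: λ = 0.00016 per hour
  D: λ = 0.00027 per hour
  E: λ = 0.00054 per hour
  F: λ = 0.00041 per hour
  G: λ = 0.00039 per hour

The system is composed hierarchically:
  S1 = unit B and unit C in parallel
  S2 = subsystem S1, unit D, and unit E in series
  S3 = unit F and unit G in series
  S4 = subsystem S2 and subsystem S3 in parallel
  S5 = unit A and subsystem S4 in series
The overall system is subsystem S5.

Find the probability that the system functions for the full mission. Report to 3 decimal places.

R(A) = exp(−0.00041 × 500) = 0.81465
R(B) = exp(−0.00015 × 500) = 0.92774
R(C) = exp(−0.00016 × 500) = 0.92312
R(D) = exp(−0.00027 × 500) = 0.87372
R(E) = exp(−0.00054 × 500) = 0.76338
R(F) = exp(−0.00041 × 500) = 0.81465
R(G) = exp(−0.00039 × 500) = 0.82283
Parallel (B and C): 1 − (1 − 0.92774)(1 − 0.92312) = 0.99444
Series ([0.99444], D, and E): 0.99444 × 0.87372 × 0.76338 = 0.66327
Series (F and G): 0.81465 × 0.82283 = 0.67032
Parallel ([0.66327] and [0.67032]): 1 − (1 − 0.66327)(1 − 0.67032) = 0.88899
Series (A and [0.88899]): 0.81465 × 0.88899 = 0.724

0.724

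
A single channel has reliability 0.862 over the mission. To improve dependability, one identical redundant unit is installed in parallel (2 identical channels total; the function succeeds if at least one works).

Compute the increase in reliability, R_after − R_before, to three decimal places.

0.119

R_before = 0.862
R_after = 1 − (1 − 0.862)^2 = 0.981
ΔR = 0.981 − 0.862 = 0.119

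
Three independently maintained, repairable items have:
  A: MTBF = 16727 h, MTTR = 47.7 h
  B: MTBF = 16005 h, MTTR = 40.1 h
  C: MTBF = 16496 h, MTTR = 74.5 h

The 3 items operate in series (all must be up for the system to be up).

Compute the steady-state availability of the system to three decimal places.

0.990

A(A) = MTBF/(MTBF+MTTR) = 16727/(16727+47.7) = 0.997156
A(B) = MTBF/(MTBF+MTTR) = 16005/(16005+40.1) = 0.997501
A(C) = MTBF/(MTBF+MTTR) = 16496/(16496+74.5) = 0.995504
Series availability: 0.997156 × 0.997501 × 0.995504 = 0.990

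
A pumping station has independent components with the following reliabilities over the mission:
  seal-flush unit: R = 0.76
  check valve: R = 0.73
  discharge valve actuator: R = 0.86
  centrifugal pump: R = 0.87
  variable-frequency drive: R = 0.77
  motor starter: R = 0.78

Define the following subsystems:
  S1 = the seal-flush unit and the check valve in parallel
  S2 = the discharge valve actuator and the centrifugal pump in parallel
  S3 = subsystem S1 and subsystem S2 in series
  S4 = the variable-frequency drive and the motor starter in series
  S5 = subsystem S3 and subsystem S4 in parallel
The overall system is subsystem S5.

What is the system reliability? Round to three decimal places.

0.967

Parallel (seal-flush unit and check valve): 1 − (1 − 0.76000)(1 − 0.73000) = 0.93520
Parallel (discharge valve actuator and centrifugal pump): 1 − (1 − 0.86000)(1 − 0.87000) = 0.98180
Series ([0.93520] and [0.98180]): 0.93520 × 0.98180 = 0.91818
Series (variable-frequency drive and motor starter): 0.77000 × 0.78000 = 0.60060
Parallel ([0.91818] and [0.60060]): 1 − (1 − 0.91818)(1 − 0.60060) = 0.967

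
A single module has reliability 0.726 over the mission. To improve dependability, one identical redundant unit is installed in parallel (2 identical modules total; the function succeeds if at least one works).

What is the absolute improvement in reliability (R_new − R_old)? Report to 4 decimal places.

R_before = 0.726
R_after = 1 − (1 − 0.726)^2 = 0.9249
ΔR = 0.9249 − 0.726 = 0.1989

0.1989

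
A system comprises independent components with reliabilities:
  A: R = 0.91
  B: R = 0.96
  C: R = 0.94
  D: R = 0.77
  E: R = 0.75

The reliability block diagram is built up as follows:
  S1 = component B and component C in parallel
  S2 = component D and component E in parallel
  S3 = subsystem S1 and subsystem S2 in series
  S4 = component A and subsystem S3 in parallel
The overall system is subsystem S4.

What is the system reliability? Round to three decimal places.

0.995

Parallel (B and C): 1 − (1 − 0.96000)(1 − 0.94000) = 0.99760
Parallel (D and E): 1 − (1 − 0.77000)(1 − 0.75000) = 0.94250
Series ([0.99760] and [0.94250]): 0.99760 × 0.94250 = 0.94024
Parallel (A and [0.94024]): 1 − (1 − 0.91000)(1 − 0.94024) = 0.995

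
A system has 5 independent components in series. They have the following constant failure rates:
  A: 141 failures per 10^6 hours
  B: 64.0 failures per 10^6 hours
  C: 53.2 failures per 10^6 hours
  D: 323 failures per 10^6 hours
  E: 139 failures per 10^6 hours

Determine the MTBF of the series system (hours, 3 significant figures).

Series of exponential components: λ_sys = Σ λ_i
λ_sys = 0.000141 + 0.0000640 + 0.0000532 + 0.000323 + 0.000139 = 7.2020e-04 /h
MTBF = 1 / λ_sys = 1390 h

1390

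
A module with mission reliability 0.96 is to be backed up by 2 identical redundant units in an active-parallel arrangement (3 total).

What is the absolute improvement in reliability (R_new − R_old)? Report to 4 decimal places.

R_before = 0.96
R_after = 1 − (1 − 0.96)^3 = 0.9999
ΔR = 0.9999 − 0.96 = 0.0399

0.0399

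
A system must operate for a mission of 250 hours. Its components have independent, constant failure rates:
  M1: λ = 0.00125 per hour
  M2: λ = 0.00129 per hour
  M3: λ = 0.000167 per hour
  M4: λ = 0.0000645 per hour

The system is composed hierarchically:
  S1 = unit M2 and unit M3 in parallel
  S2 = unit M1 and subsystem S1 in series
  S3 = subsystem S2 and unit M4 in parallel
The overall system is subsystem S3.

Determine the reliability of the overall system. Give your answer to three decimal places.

0.996

R(M1) = exp(−0.00125 × 250) = 0.73162
R(M2) = exp(−0.00129 × 250) = 0.72434
R(M3) = exp(−0.000167 × 250) = 0.95911
R(M4) = exp(−0.0000645 × 250) = 0.98400
Parallel (M2 and M3): 1 − (1 − 0.72434)(1 − 0.95911) = 0.98873
Series (M1 and [0.98873]): 0.73162 × 0.98873 = 0.72337
Parallel ([0.72337] and M4): 1 − (1 − 0.72337)(1 − 0.98400) = 0.996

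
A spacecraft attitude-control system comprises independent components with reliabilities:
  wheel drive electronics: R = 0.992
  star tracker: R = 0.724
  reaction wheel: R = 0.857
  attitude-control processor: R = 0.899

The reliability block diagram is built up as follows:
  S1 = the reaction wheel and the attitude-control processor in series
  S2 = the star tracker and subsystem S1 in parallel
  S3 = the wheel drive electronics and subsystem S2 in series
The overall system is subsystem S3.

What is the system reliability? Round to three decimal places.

0.929

Series (reaction wheel and attitude-control processor): 0.85700 × 0.89900 = 0.77044
Parallel (star tracker and [0.77044]): 1 − (1 − 0.72400)(1 − 0.77044) = 0.93664
Series (wheel drive electronics and [0.93664]): 0.99200 × 0.93664 = 0.929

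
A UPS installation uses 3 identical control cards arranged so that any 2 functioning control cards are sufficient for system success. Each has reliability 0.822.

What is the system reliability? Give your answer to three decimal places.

R = Σ_{i=2}^{3} C(3,i) p^i (1−p)^{3−i} with p = 0.822
C(3,2)·0.822^2·0.178^1 = 0.36082
C(3,3)·0.822^3·0.178^0 = 0.55541
Sum = 0.916

0.916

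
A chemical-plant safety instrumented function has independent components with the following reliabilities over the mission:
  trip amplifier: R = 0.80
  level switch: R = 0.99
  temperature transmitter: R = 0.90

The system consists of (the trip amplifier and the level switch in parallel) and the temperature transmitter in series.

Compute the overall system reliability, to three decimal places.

0.898

Parallel (trip amplifier and level switch): 1 − (1 − 0.80000)(1 − 0.99000) = 0.99800
Series ([0.99800] and temperature transmitter): 0.99800 × 0.90000 = 0.898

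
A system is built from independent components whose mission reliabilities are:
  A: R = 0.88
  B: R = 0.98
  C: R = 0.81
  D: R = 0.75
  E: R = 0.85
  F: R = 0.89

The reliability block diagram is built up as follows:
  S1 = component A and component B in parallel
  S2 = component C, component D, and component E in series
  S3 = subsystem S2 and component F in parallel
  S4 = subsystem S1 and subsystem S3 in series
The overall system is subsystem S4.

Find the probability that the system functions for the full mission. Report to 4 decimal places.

Parallel (A and B): 1 − (1 − 0.880000)(1 − 0.980000) = 0.997600
Series (C, D, and E): 0.810000 × 0.750000 × 0.850000 = 0.516375
Parallel ([0.516375] and F): 1 − (1 − 0.516375)(1 − 0.890000) = 0.946801
Series ([0.997600] and [0.946801]): 0.997600 × 0.946801 = 0.9445

0.9445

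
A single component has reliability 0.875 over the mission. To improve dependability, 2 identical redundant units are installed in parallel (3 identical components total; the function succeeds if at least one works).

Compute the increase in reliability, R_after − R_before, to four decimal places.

R_before = 0.875
R_after = 1 − (1 − 0.875)^3 = 0.9980
ΔR = 0.9980 − 0.875 = 0.1230

0.1230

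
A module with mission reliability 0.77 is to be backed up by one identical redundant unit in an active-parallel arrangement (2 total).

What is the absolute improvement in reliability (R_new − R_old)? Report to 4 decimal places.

R_before = 0.77
R_after = 1 − (1 − 0.77)^2 = 0.9471
ΔR = 0.9471 − 0.77 = 0.1771

0.1771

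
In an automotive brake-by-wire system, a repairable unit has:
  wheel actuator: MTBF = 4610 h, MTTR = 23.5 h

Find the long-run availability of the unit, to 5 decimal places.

A(wheel actuator) = MTBF/(MTBF+MTTR) = 4610/(4610+23.5) = 0.99493

0.99493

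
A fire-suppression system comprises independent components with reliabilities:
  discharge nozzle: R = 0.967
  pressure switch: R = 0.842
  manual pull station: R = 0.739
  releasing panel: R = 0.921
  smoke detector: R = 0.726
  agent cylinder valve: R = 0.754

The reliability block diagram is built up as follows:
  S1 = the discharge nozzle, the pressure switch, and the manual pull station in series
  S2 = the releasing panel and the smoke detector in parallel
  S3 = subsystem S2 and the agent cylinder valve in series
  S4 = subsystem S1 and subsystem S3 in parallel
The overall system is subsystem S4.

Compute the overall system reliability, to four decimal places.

Series (discharge nozzle, pressure switch, and manual pull station): 0.967000 × 0.842000 × 0.739000 = 0.601704
Parallel (releasing panel and smoke detector): 1 − (1 − 0.921000)(1 − 0.726000) = 0.978354
Series ([0.978354] and agent cylinder valve): 0.978354 × 0.754000 = 0.737679
Parallel ([0.601704] and [0.737679]): 1 − (1 − 0.601704)(1 − 0.737679) = 0.8955

0.8955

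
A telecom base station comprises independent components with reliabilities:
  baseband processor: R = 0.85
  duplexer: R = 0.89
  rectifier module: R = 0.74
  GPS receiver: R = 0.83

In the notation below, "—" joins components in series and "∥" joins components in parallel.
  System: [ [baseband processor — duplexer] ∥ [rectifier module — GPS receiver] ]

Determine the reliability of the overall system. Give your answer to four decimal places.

0.9061

Series (baseband processor and duplexer): 0.850000 × 0.890000 = 0.756500
Series (rectifier module and GPS receiver): 0.740000 × 0.830000 = 0.614200
Parallel ([0.756500] and [0.614200]): 1 − (1 − 0.756500)(1 − 0.614200) = 0.9061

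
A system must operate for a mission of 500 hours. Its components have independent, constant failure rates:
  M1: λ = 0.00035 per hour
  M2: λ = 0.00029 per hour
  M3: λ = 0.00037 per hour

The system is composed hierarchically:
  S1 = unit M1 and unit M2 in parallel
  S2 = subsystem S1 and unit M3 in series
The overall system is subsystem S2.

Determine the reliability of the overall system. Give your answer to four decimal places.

0.8131

R(M1) = exp(−0.00035 × 500) = 0.839457
R(M2) = exp(−0.00029 × 500) = 0.865022
R(M3) = exp(−0.00037 × 500) = 0.831104
Parallel (M1 and M2): 1 − (1 − 0.839457)(1 − 0.865022) = 0.978330
Series ([0.978330] and M3): 0.978330 × 0.831104 = 0.8131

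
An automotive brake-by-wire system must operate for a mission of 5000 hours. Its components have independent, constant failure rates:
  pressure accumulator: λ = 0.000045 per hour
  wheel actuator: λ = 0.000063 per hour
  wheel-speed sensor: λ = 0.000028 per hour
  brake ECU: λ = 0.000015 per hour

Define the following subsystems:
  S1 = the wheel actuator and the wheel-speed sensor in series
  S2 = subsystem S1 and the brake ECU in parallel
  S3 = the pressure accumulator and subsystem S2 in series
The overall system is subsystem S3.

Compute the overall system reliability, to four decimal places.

R(pressure accumulator) = exp(−0.000045 × 5000) = 0.798516
R(wheel actuator) = exp(−0.000063 × 5000) = 0.729789
R(wheel-speed sensor) = exp(−0.000028 × 5000) = 0.869358
R(brake ECU) = exp(−0.000015 × 5000) = 0.927743
Series (wheel actuator and wheel-speed sensor): 0.729789 × 0.869358 = 0.634448
Parallel ([0.634448] and brake ECU): 1 − (1 − 0.634448)(1 − 0.927743) = 0.973586
Series (pressure accumulator and [0.973586]): 0.798516 × 0.973586 = 0.7774

0.7774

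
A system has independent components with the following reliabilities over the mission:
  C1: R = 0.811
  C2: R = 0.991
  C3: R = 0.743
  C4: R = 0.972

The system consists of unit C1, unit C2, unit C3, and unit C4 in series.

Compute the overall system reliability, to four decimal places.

0.5804

Series (C1, C2, C3, and C4): 0.811000 × 0.991000 × 0.743000 × 0.972000 = 0.5804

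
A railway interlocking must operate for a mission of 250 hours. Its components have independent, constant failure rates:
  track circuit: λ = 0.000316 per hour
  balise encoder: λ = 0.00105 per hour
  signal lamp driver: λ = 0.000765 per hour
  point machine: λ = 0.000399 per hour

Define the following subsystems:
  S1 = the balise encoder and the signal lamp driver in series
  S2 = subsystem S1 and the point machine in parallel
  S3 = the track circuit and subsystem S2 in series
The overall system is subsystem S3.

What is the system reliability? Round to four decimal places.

R(track circuit) = exp(−0.000316 × 250) = 0.924040
R(balise encoder) = exp(−0.00105 × 250) = 0.769126
R(signal lamp driver) = exp(−0.000765 × 250) = 0.825926
R(point machine) = exp(−0.000399 × 250) = 0.905064
Series (balise encoder and signal lamp driver): 0.769126 × 0.825926 = 0.635241
Parallel ([0.635241] and point machine): 1 − (1 − 0.635241)(1 − 0.905064) = 0.965371
Series (track circuit and [0.965371]): 0.924040 × 0.965371 = 0.8920

0.8920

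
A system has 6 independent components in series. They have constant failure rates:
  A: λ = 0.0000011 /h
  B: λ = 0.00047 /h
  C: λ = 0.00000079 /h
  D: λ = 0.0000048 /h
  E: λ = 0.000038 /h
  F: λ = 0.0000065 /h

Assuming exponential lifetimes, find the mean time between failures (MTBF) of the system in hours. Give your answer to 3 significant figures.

1920

Series of exponential components: λ_sys = Σ λ_i
λ_sys = 0.0000011 + 0.00047 + 0.00000079 + 0.0000048 + 0.000038 + 0.0000065 = 5.2119e-04 /h
MTBF = 1 / λ_sys = 1920 h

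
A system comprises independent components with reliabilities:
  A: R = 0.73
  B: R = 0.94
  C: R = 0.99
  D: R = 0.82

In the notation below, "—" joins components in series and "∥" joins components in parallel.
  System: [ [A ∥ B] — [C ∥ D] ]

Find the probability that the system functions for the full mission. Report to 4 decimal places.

Parallel (A and B): 1 − (1 − 0.730000)(1 − 0.940000) = 0.983800
Parallel (C and D): 1 − (1 − 0.990000)(1 − 0.820000) = 0.998200
Series ([0.983800] and [0.998200]): 0.983800 × 0.998200 = 0.9820

0.9820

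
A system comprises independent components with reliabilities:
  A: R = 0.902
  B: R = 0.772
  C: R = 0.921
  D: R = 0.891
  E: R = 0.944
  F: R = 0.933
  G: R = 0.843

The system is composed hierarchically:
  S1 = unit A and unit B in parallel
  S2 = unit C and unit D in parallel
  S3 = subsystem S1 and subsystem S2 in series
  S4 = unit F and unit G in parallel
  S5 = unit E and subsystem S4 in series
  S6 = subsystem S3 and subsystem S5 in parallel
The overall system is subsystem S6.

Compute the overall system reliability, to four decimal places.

0.9980

Parallel (A and B): 1 − (1 − 0.902000)(1 − 0.772000) = 0.977656
Parallel (C and D): 1 − (1 − 0.921000)(1 − 0.891000) = 0.991389
Series ([0.977656] and [0.991389]): 0.977656 × 0.991389 = 0.969237
Parallel (F and G): 1 − (1 − 0.933000)(1 − 0.843000) = 0.989481
Series (E and [0.989481]): 0.944000 × 0.989481 = 0.934070
Parallel ([0.969237] and [0.934070]): 1 − (1 − 0.969237)(1 − 0.934070) = 0.9980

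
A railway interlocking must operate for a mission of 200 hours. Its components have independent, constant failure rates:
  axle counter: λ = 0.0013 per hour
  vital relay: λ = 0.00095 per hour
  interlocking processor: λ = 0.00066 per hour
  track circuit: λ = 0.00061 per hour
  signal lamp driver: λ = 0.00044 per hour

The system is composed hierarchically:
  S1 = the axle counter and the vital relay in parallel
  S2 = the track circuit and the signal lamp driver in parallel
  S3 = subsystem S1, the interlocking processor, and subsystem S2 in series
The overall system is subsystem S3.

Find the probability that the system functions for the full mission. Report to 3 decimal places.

0.833

R(axle counter) = exp(−0.0013 × 200) = 0.77105
R(vital relay) = exp(−0.00095 × 200) = 0.82696
R(interlocking processor) = exp(−0.00066 × 200) = 0.87634
R(track circuit) = exp(−0.00061 × 200) = 0.88515
R(signal lamp driver) = exp(−0.00044 × 200) = 0.91576
Parallel (axle counter and vital relay): 1 − (1 − 0.77105)(1 − 0.82696) = 0.96038
Parallel (track circuit and signal lamp driver): 1 − (1 − 0.88515)(1 − 0.91576) = 0.99033
Series ([0.96038], interlocking processor, and [0.99033]): 0.96038 × 0.87634 × 0.99033 = 0.833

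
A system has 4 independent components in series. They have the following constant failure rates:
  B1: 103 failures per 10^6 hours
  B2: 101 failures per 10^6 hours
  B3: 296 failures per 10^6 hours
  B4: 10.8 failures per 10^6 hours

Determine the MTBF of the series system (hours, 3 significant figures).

Series of exponential components: λ_sys = Σ λ_i
λ_sys = 0.000103 + 0.000101 + 0.000296 + 0.0000108 = 5.1080e-04 /h
MTBF = 1 / λ_sys = 1960 h

1960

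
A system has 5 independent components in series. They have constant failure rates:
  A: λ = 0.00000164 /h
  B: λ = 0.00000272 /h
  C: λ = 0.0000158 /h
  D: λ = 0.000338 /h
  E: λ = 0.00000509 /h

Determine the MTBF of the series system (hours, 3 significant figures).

2750

Series of exponential components: λ_sys = Σ λ_i
λ_sys = 0.00000164 + 0.00000272 + 0.0000158 + 0.000338 + 0.00000509 = 3.6325e-04 /h
MTBF = 1 / λ_sys = 2750 h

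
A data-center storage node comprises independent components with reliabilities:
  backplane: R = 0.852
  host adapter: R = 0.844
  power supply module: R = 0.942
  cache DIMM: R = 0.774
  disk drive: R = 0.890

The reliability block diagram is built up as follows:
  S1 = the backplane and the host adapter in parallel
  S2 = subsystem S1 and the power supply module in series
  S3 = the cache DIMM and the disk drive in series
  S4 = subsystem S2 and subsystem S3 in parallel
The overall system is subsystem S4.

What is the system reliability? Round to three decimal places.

0.975

Parallel (backplane and host adapter): 1 − (1 − 0.85200)(1 − 0.84400) = 0.97691
Series ([0.97691] and power supply module): 0.97691 × 0.94200 = 0.92025
Series (cache DIMM and disk drive): 0.77400 × 0.89000 = 0.68886
Parallel ([0.92025] and [0.68886]): 1 − (1 − 0.92025)(1 − 0.68886) = 0.975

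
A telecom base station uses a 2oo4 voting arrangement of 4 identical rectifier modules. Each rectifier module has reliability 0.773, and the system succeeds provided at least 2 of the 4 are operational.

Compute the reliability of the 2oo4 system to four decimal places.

0.9612

R = Σ_{i=2}^{4} C(4,i) p^i (1−p)^{4−i} with p = 0.773
C(4,2)·0.773^2·0.227^2 = 0.184740
C(4,3)·0.773^3·0.227^1 = 0.419396
C(4,4)·0.773^4·0.227^0 = 0.357041
Sum = 0.9612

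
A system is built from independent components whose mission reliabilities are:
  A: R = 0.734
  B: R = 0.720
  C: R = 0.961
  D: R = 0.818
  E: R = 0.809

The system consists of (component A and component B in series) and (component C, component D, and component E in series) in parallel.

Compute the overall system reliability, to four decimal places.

Series (A and B): 0.734000 × 0.720000 = 0.528480
Series (C, D, and E): 0.961000 × 0.818000 × 0.809000 = 0.635953
Parallel ([0.528480] and [0.635953]): 1 − (1 − 0.528480)(1 − 0.635953) = 0.8283

0.8283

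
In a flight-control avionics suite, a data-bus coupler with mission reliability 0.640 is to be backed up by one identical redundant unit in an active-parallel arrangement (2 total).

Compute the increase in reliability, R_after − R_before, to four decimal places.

0.2304

R_before = 0.640
R_after = 1 − (1 − 0.640)^2 = 0.8704
ΔR = 0.8704 − 0.640 = 0.2304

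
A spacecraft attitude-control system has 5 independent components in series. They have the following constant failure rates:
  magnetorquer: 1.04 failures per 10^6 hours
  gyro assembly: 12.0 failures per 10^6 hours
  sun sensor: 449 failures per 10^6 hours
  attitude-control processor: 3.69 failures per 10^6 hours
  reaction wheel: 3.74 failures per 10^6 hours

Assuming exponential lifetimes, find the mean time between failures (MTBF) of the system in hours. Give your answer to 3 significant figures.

2130

Series of exponential components: λ_sys = Σ λ_i
λ_sys = 0.00000104 + 0.0000120 + 0.000449 + 0.00000369 + 0.00000374 = 4.6947e-04 /h
MTBF = 1 / λ_sys = 2130 h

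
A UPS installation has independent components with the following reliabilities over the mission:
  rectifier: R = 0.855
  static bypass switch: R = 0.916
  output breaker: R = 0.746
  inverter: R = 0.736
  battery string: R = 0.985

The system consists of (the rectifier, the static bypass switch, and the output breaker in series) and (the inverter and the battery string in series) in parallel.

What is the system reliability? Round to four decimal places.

0.8857

Series (rectifier, static bypass switch, and output breaker): 0.855000 × 0.916000 × 0.746000 = 0.584252
Series (inverter and battery string): 0.736000 × 0.985000 = 0.724960
Parallel ([0.584252] and [0.724960]): 1 − (1 − 0.584252)(1 − 0.724960) = 0.8857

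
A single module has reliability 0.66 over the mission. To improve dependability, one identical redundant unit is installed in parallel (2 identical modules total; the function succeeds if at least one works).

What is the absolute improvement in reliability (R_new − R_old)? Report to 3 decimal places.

0.224

R_before = 0.66
R_after = 1 − (1 − 0.66)^2 = 0.884
ΔR = 0.884 − 0.66 = 0.224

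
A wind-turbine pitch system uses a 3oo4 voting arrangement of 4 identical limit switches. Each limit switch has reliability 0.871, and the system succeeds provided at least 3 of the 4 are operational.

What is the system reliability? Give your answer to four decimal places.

R = Σ_{i=3}^{4} C(4,i) p^i (1−p)^{4−i} with p = 0.871
C(4,3)·0.871^3·0.129^1 = 0.340961
C(4,4)·0.871^4·0.129^0 = 0.575536
Sum = 0.9165

0.9165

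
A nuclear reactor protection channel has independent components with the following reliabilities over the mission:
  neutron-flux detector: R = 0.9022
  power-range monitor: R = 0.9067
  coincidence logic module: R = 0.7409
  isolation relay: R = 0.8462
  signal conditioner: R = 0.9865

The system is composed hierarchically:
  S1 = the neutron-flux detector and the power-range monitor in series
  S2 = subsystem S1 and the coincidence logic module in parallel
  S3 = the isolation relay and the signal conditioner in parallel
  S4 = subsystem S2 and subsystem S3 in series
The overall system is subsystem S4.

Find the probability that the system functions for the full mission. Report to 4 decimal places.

Series (neutron-flux detector and power-range monitor): 0.902200 × 0.906700 = 0.818025
Parallel ([0.818025] and coincidence logic module): 1 − (1 − 0.818025)(1 − 0.740900) = 0.952850
Parallel (isolation relay and signal conditioner): 1 − (1 − 0.846200)(1 − 0.986500) = 0.997924
Series ([0.952850] and [0.997924]): 0.952850 × 0.997924 = 0.9509

0.9509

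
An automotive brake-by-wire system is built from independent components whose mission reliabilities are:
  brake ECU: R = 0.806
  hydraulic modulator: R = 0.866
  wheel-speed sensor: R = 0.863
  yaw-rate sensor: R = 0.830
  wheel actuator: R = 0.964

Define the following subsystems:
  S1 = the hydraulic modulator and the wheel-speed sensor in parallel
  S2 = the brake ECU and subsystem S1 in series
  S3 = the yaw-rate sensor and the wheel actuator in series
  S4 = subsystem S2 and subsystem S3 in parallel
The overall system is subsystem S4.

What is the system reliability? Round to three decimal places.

0.958

Parallel (hydraulic modulator and wheel-speed sensor): 1 − (1 − 0.86600)(1 − 0.86300) = 0.98164
Series (brake ECU and [0.98164]): 0.80600 × 0.98164 = 0.79120
Series (yaw-rate sensor and wheel actuator): 0.83000 × 0.96400 = 0.80012
Parallel ([0.79120] and [0.80012]): 1 − (1 − 0.79120)(1 − 0.80012) = 0.958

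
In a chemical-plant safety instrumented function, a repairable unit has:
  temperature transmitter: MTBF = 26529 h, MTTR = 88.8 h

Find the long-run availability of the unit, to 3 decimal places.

A(temperature transmitter) = MTBF/(MTBF+MTTR) = 26529/(26529+88.8) = 0.997

0.997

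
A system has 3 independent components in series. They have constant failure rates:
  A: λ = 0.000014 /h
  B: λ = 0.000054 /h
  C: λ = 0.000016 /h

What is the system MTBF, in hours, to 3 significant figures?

Series of exponential components: λ_sys = Σ λ_i
λ_sys = 0.000014 + 0.000054 + 0.000016 = 8.4000e-05 /h
MTBF = 1 / λ_sys = 11900 h

11900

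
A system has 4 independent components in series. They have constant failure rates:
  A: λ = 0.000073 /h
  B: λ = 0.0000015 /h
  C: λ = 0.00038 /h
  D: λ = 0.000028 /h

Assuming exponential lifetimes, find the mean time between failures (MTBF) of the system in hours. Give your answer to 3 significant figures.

Series of exponential components: λ_sys = Σ λ_i
λ_sys = 0.000073 + 0.0000015 + 0.00038 + 0.000028 = 4.8250e-04 /h
MTBF = 1 / λ_sys = 2070 h

2070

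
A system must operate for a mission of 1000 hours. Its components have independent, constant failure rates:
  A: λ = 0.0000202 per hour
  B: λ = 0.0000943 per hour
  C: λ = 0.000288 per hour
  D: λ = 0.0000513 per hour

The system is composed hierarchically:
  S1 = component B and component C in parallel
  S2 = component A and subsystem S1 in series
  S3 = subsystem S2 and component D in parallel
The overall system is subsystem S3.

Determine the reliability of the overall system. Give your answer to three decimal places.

0.998

R(A) = exp(−0.0000202 × 1000) = 0.98000
R(B) = exp(−0.0000943 × 1000) = 0.91001
R(C) = exp(−0.000288 × 1000) = 0.74976
R(D) = exp(−0.0000513 × 1000) = 0.94999
Parallel (B and C): 1 − (1 − 0.91001)(1 − 0.74976) = 0.97748
Series (A and [0.97748]): 0.98000 × 0.97748 = 0.95793
Parallel ([0.95793] and D): 1 − (1 − 0.95793)(1 − 0.94999) = 0.998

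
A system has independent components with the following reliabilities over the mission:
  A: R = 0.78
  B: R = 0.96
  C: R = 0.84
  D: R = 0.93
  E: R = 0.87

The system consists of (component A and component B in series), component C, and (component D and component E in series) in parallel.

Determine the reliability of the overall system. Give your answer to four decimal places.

Series (A and B): 0.780000 × 0.960000 = 0.748800
Series (D and E): 0.930000 × 0.870000 = 0.809100
Parallel ([0.748800], C, and [0.809100]): 1 − (1 − 0.748800)(1 − 0.840000)(1 − 0.809100) = 0.9923

0.9923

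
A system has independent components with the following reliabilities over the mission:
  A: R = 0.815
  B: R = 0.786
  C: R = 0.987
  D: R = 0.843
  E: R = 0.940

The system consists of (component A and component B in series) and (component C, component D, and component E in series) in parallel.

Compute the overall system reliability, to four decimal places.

0.9217

Series (A and B): 0.815000 × 0.786000 = 0.640590
Series (C, D, and E): 0.987000 × 0.843000 × 0.940000 = 0.782119
Parallel ([0.640590] and [0.782119]): 1 − (1 − 0.640590)(1 − 0.782119) = 0.9217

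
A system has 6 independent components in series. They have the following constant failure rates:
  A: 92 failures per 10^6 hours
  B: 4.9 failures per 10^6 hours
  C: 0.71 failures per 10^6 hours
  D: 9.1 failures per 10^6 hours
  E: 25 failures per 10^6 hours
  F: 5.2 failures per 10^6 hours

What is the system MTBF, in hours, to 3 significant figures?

Series of exponential components: λ_sys = Σ λ_i
λ_sys = 0.000092 + 0.0000049 + 0.00000071 + 0.0000091 + 0.000025 + 0.0000052 = 1.3691e-04 /h
MTBF = 1 / λ_sys = 7300 h

7300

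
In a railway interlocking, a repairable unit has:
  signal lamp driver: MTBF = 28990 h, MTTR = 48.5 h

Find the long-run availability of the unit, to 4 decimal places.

A(signal lamp driver) = MTBF/(MTBF+MTTR) = 28990/(28990+48.5) = 0.9983

0.9983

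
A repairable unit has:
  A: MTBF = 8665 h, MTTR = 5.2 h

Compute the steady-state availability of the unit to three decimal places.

0.999

A(A) = MTBF/(MTBF+MTTR) = 8665/(8665+5.2) = 0.999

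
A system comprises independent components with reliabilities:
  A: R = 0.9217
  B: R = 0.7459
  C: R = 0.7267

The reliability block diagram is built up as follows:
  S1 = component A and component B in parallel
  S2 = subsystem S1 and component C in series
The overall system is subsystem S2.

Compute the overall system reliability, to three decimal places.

0.712

Parallel (A and B): 1 − (1 − 0.92170)(1 − 0.74590) = 0.98010
Series ([0.98010] and C): 0.98010 × 0.72670 = 0.712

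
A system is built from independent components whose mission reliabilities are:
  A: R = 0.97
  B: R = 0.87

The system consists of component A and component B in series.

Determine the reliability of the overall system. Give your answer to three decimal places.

Series (A and B): 0.97000 × 0.87000 = 0.844

0.844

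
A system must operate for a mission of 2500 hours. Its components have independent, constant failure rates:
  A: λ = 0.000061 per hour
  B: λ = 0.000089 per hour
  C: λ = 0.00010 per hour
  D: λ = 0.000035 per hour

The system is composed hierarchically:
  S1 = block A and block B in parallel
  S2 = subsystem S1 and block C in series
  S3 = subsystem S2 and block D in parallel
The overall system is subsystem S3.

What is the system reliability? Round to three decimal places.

0.980

R(A) = exp(−0.000061 × 2500) = 0.85856
R(B) = exp(−0.000089 × 2500) = 0.80052
R(C) = exp(−0.00010 × 2500) = 0.77880
R(D) = exp(−0.000035 × 2500) = 0.91622
Parallel (A and B): 1 − (1 − 0.85856)(1 − 0.80052) = 0.97179
Series ([0.97179] and C): 0.97179 × 0.77880 = 0.75683
Parallel ([0.75683] and D): 1 − (1 − 0.75683)(1 − 0.91622) = 0.980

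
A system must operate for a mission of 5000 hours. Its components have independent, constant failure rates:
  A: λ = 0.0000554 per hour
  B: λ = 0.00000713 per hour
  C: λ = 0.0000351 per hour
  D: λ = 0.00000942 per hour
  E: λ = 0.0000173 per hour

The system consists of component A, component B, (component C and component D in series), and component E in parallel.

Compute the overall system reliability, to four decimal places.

0.9999

R(A) = exp(−0.0000554 × 5000) = 0.758054
R(B) = exp(−0.00000713 × 5000) = 0.964978
R(C) = exp(−0.0000351 × 5000) = 0.839037
R(D) = exp(−0.00000942 × 5000) = 0.953992
R(E) = exp(−0.0000173 × 5000) = 0.917136
Series (C and D): 0.839037 × 0.953992 = 0.800435
Parallel (A, B, [0.800435], and E): 1 − (1 − 0.758054)(1 − 0.964978)(1 − 0.800435)(1 − 0.917136) = 0.9999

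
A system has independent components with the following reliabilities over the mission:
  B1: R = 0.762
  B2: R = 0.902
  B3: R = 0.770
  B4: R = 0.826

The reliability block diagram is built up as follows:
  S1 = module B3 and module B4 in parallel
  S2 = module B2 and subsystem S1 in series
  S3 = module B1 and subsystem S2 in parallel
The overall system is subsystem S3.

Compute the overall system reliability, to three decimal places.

0.968

Parallel (B3 and B4): 1 − (1 − 0.77000)(1 − 0.82600) = 0.95998
Series (B2 and [0.95998]): 0.90200 × 0.95998 = 0.86590
Parallel (B1 and [0.86590]): 1 − (1 − 0.76200)(1 − 0.86590) = 0.968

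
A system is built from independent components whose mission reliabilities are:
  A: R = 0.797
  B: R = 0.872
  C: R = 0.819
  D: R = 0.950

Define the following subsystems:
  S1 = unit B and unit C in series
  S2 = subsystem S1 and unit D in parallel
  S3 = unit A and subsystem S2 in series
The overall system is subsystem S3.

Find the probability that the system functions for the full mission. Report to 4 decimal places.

0.7856

Series (B and C): 0.872000 × 0.819000 = 0.714168
Parallel ([0.714168] and D): 1 − (1 − 0.714168)(1 − 0.950000) = 0.985708
Series (A and [0.985708]): 0.797000 × 0.985708 = 0.7856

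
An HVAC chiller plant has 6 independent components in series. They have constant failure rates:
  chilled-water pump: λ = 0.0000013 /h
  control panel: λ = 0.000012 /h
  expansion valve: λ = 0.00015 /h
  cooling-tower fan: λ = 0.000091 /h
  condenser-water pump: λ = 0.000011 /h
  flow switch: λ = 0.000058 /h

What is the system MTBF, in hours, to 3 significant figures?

3090

Series of exponential components: λ_sys = Σ λ_i
λ_sys = 0.0000013 + 0.000012 + 0.00015 + 0.000091 + 0.000011 + 0.000058 = 3.2330e-04 /h
MTBF = 1 / λ_sys = 3090 h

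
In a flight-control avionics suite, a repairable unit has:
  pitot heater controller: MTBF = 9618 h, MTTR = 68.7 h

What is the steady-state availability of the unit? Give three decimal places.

0.993

A(pitot heater controller) = MTBF/(MTBF+MTTR) = 9618/(9618+68.7) = 0.993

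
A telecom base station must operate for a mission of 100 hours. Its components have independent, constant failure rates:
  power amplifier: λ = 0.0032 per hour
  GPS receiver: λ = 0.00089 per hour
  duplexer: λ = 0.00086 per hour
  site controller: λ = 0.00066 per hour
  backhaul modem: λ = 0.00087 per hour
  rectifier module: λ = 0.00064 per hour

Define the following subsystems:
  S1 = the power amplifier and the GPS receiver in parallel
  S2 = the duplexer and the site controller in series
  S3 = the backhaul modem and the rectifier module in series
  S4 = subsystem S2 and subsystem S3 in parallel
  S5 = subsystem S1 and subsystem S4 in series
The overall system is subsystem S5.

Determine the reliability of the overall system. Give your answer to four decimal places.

R(power amplifier) = exp(−0.0032 × 100) = 0.726149
R(GPS receiver) = exp(−0.00089 × 100) = 0.914846
R(duplexer) = exp(−0.00086 × 100) = 0.917594
R(site controller) = exp(−0.00066 × 100) = 0.936131
R(backhaul modem) = exp(−0.00087 × 100) = 0.916677
R(rectifier module) = exp(−0.00064 × 100) = 0.938005
Parallel (power amplifier and GPS receiver): 1 − (1 − 0.726149)(1 − 0.914846) = 0.976680
Series (duplexer and site controller): 0.917594 × 0.936131 = 0.858988
Series (backhaul modem and rectifier module): 0.916677 × 0.938005 = 0.859848
Parallel ([0.858988] and [0.859848]): 1 − (1 − 0.858988)(1 − 0.859848) = 0.980237
Series ([0.976680] and [0.980237]): 0.976680 × 0.980237 = 0.9574

0.9574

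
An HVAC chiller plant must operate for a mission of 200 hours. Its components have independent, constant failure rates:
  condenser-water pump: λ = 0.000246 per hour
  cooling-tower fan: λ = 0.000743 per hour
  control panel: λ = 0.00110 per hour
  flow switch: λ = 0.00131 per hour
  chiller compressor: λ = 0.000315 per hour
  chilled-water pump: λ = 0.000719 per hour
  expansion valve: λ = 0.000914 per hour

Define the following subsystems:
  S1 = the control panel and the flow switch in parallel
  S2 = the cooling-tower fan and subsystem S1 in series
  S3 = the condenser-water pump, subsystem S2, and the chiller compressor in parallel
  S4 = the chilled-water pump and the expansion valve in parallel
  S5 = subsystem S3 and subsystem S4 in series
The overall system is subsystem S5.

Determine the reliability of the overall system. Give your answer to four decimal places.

R(condenser-water pump) = exp(−0.000246 × 200) = 0.951991
R(cooling-tower fan) = exp(−0.000743 × 200) = 0.861914
R(control panel) = exp(−0.00110 × 200) = 0.802519
R(flow switch) = exp(−0.00131 × 200) = 0.769511
R(chiller compressor) = exp(−0.000315 × 200) = 0.938943
R(chilled-water pump) = exp(−0.000719 × 200) = 0.866061
R(expansion valve) = exp(−0.000914 × 200) = 0.832935
Parallel (control panel and flow switch): 1 − (1 − 0.802519)(1 − 0.769511) = 0.954483
Series (cooling-tower fan and [0.954483]): 0.861914 × 0.954483 = 0.822682
Parallel (condenser-water pump, [0.822682], and chiller compressor): 1 − (1 − 0.951991)(1 − 0.822682)(1 − 0.938943) = 0.999480
Parallel (chilled-water pump and expansion valve): 1 − (1 − 0.866061)(1 − 0.832935) = 0.977623
Series ([0.999480] and [0.977623]): 0.999480 × 0.977623 = 0.9771

0.9771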